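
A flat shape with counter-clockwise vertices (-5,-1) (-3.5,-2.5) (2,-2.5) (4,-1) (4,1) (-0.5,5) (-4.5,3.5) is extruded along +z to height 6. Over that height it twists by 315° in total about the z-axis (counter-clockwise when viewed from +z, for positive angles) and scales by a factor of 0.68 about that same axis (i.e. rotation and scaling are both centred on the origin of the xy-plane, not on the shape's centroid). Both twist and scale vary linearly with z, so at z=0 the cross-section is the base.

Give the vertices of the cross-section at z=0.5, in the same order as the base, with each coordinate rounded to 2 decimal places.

t = z/height = 0.5/6 = 0.0833333
s = 1 + (scale-1)·z/height = 1 + (0.68-1)·0.5/6 = 0.973333
θ = twist·z/height = 315°·0.5/6 = 26.2500° = 0.458149 rad
cos θ = 0.896873, sin θ = 0.442289 (intermediates below are computed at full precision and shown rounded to 5 d.p.)
v1: (-5,-1) → rotate → (-4.04208,-3.10832) → ×s → (-3.93429,-3.02543) → (-3.93,-3.03)
v2: (-3.5,-2.5) → rotate → (-2.03333,-3.79019) → ×s → (-1.97911,-3.68912) → (-1.98,-3.69)
v3: (2,-2.5) → rotate → (2.89947,-1.35760) → ×s → (2.82215,-1.32140) → (2.82,-1.32)
v4: (4,-1) → rotate → (4.02978,0.87228) → ×s → (3.92232,0.84902) → (3.92,0.85)
v5: (4,1) → rotate → (3.14520,2.66603) → ×s → (3.06133,2.59493) → (3.06,2.59)
v6: (-0.5,5) → rotate → (-2.65988,4.26322) → ×s → (-2.58895,4.14953) → (-2.59,4.15)
v7: (-4.5,3.5) → rotate → (-5.58394,1.14876) → ×s → (-5.43503,1.11812) → (-5.44,1.12)

Cross-section at z=0.5: (-3.93,-3.03) (-1.98,-3.69) (2.82,-1.32) (3.92,0.85) (3.06,2.59) (-2.59,4.15) (-5.44,1.12)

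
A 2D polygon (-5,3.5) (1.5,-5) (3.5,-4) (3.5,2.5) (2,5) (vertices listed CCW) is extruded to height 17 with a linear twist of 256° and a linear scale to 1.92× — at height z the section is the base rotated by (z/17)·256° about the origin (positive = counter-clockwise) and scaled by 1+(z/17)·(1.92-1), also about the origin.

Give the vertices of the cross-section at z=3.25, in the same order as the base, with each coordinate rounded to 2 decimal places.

t = z/height = 3.25/17 = 0.191176
s = 1 + (scale-1)·z/height = 1 + (1.92-1)·3.25/17 = 1.175882
θ = twist·z/height = 256°·3.25/17 = 48.9412° = 0.854185 rad
cos θ = 0.656834, sin θ = 0.754036 (intermediates below are computed at full precision and shown rounded to 5 d.p.)
v1: (-5,3.5) → rotate → (-5.92329,-1.47126) → ×s → (-6.96509,-1.73003) → (-6.97,-1.73)
v2: (1.5,-5) → rotate → (4.75543,-2.15311) → ×s → (5.59182,-2.53181) → (5.59,-2.53)
v3: (3.5,-4) → rotate → (5.31506,0.01179) → ×s → (6.24989,0.01386) → (6.25,0.01)
v4: (3.5,2.5) → rotate → (0.41383,4.28121) → ×s → (0.48661,5.03420) → (0.49,5.03)
v5: (2,5) → rotate → (-2.45651,4.79224) → ×s → (-2.88857,5.63511) → (-2.89,5.64)

Cross-section at z=3.25: (-6.97,-1.73) (5.59,-2.53) (6.25,0.01) (0.49,5.03) (-2.89,5.64)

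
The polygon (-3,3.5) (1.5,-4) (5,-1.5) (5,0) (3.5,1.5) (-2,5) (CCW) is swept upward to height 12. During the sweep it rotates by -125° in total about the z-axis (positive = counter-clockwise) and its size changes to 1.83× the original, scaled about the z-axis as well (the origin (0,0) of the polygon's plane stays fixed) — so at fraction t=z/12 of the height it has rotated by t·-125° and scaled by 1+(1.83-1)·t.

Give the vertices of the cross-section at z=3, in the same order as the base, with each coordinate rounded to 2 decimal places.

Cross-section at z=3: (-0.90,5.49) (-0.96,-5.07) (4.22,-4.68) (5.16,-3.13) (4.55,-0.64) (1.07,6.41)

t = z/height = 3/12 = 0.25
s = 1 + (scale-1)·z/height = 1 + (1.83-1)·3/12 = 1.207500
θ = twist·z/height = -125°·3/12 = -31.2500° = -0.545415 rad
cos θ = 0.854912, sin θ = -0.518773 (intermediates below are computed at full precision and shown rounded to 5 d.p.)
v1: (-3,3.5) → rotate → (-0.74903,4.54851) → ×s → (-0.90445,5.49233) → (-0.90,5.49)
v2: (1.5,-4) → rotate → (-0.79273,-4.19781) → ×s → (-0.95722,-5.06885) → (-0.96,-5.07)
v3: (5,-1.5) → rotate → (3.49640,-3.87623) → ×s → (4.22190,-4.68055) → (4.22,-4.68)
v4: (5,0) → rotate → (4.27456,-2.59387) → ×s → (5.16153,-3.13209) → (5.16,-3.13)
v5: (3.5,1.5) → rotate → (3.77035,-0.53334) → ×s → (4.55270,-0.64401) → (4.55,-0.64)
v6: (-2,5) → rotate → (0.88404,5.31211) → ×s → (1.06748,6.41437) → (1.07,6.41)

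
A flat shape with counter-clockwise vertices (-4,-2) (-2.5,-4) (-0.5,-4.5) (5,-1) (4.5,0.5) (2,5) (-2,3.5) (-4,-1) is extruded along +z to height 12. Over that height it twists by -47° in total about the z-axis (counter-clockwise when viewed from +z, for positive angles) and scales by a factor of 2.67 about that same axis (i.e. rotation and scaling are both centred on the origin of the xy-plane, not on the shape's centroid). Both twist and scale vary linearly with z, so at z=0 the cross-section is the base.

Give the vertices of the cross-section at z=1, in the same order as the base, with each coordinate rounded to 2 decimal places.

Cross-section at z=1: (-4.70,-1.96) (-3.15,-4.35) (-0.92,-5.08) (5.60,-1.53) (5.15,0.22) (2.66,5.53) (-2.00,4.13) (-4.62,-0.83)

t = z/height = 1/12 = 0.0833333
s = 1 + (scale-1)·z/height = 1 + (2.67-1)·1/12 = 1.139167
θ = twist·z/height = -47°·1/12 = -3.9167° = -0.068359 rad
cos θ = 0.997664, sin θ = -0.068306 (intermediates below are computed at full precision and shown rounded to 5 d.p.)
v1: (-4,-2) → rotate → (-4.12727,-1.72211) → ×s → (-4.70165,-1.96177) → (-4.70,-1.96)
v2: (-2.5,-4) → rotate → (-2.76738,-3.81989) → ×s → (-3.15251,-4.35150) → (-3.15,-4.35)
v3: (-0.5,-4.5) → rotate → (-0.80621,-4.45534) → ×s → (-0.91840,-5.07537) → (-0.92,-5.08)
v4: (5,-1) → rotate → (4.92002,-1.33919) → ×s → (5.60472,-1.52556) → (5.60,-1.53)
v5: (4.5,0.5) → rotate → (4.52364,0.19146) → ×s → (5.15318,0.21810) → (5.15,0.22)
v6: (2,5) → rotate → (2.33686,4.85171) → ×s → (2.66207,5.52691) → (2.66,5.53)
v7: (-2,3.5) → rotate → (-1.75626,3.62844) → ×s → (-2.00067,4.13339) → (-2.00,4.13)
v8: (-4,-1) → rotate → (-4.05896,-0.72444) → ×s → (-4.62384,-0.82526) → (-4.62,-0.83)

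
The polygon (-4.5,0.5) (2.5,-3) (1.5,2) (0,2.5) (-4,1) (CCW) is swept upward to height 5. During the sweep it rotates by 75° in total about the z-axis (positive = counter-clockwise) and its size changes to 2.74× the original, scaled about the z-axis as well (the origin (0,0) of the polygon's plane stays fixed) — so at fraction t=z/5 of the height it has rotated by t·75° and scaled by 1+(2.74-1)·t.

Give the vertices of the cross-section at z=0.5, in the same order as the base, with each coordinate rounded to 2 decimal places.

t = z/height = 0.5/5 = 0.1
s = 1 + (scale-1)·z/height = 1 + (2.74-1)·0.5/5 = 1.174000
θ = twist·z/height = 75°·0.5/5 = 7.5000° = 0.130900 rad
cos θ = 0.991445, sin θ = 0.130526 (intermediates below are computed at full precision and shown rounded to 5 d.p.)
v1: (-4.5,0.5) → rotate → (-4.52676,-0.09165) → ×s → (-5.31442,-0.10759) → (-5.31,-0.11)
v2: (2.5,-3) → rotate → (2.87019,-2.64802) → ×s → (3.36960,-3.10877) → (3.37,-3.11)
v3: (1.5,2) → rotate → (1.22611,2.17868) → ×s → (1.43946,2.55777) → (1.44,2.56)
v4: (0,2.5) → rotate → (-0.32632,2.47861) → ×s → (-0.38309,2.90989) → (-0.38,2.91)
v5: (-4,1) → rotate → (-4.09631,0.46934) → ×s → (-4.80906,0.55101) → (-4.81,0.55)

Cross-section at z=0.5: (-5.31,-0.11) (3.37,-3.11) (1.44,2.56) (-0.38,2.91) (-4.81,0.55)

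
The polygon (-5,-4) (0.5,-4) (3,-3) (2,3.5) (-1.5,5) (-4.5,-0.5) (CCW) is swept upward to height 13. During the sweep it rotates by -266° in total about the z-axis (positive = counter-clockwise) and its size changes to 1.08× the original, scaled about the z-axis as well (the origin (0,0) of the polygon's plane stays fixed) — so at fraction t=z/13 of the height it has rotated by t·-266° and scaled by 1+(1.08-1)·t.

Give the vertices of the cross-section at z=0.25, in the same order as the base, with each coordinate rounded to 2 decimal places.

t = z/height = 0.25/13 = 0.0192308
s = 1 + (scale-1)·z/height = 1 + (1.08-1)·0.25/13 = 1.001538
θ = twist·z/height = -266°·0.25/13 = -5.1154° = -0.089280 rad
cos θ = 0.996017, sin θ = -0.089162 (intermediates below are computed at full precision and shown rounded to 5 d.p.)
v1: (-5,-4) → rotate → (-5.33673,-3.53826) → ×s → (-5.34494,-3.54370) → (-5.34,-3.54)
v2: (0.5,-4) → rotate → (0.14136,-4.02865) → ×s → (0.14158,-4.03485) → (0.14,-4.03)
v3: (3,-3) → rotate → (2.72057,-3.25554) → ×s → (2.72475,-3.26055) → (2.72,-3.26)
v4: (2,3.5) → rotate → (2.30410,3.30774) → ×s → (2.30765,3.31283) → (2.31,3.31)
v5: (-1.5,5) → rotate → (-1.04822,5.11383) → ×s → (-1.04983,5.12170) → (-1.05,5.12)
v6: (-4.5,-0.5) → rotate → (-4.52666,-0.09678) → ×s → (-4.53362,-0.09693) → (-4.53,-0.10)

Cross-section at z=0.25: (-5.34,-3.54) (0.14,-4.03) (2.72,-3.26) (2.31,3.31) (-1.05,5.12) (-4.53,-0.10)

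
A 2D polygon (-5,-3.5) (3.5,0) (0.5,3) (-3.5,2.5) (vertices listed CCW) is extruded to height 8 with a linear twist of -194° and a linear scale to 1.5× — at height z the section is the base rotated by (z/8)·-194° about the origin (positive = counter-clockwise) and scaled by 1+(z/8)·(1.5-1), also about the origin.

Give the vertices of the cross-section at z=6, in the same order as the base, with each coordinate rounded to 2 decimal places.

Cross-section at z=6: (2.94,7.86) (-3.97,-2.73) (1.77,-3.79) (5.91,-0.11)

t = z/height = 6/8 = 0.75
s = 1 + (scale-1)·z/height = 1 + (1.5-1)·6/8 = 1.375000
θ = twist·z/height = -194°·6/8 = -145.5000° = -2.539454 rad
cos θ = -0.824126, sin θ = -0.566406 (intermediates below are computed at full precision and shown rounded to 5 d.p.)
v1: (-5,-3.5) → rotate → (2.13821,5.71647) → ×s → (2.94004,7.86015) → (2.94,7.86)
v2: (3.5,0) → rotate → (-2.88444,-1.98242) → ×s → (-3.96611,-2.72583) → (-3.97,-2.73)
v3: (0.5,3) → rotate → (1.28716,-2.75558) → ×s → (1.76984,-3.78892) → (1.77,-3.79)
v4: (-3.5,2.5) → rotate → (4.30046,-0.07789) → ×s → (5.91313,-0.10710) → (5.91,-0.11)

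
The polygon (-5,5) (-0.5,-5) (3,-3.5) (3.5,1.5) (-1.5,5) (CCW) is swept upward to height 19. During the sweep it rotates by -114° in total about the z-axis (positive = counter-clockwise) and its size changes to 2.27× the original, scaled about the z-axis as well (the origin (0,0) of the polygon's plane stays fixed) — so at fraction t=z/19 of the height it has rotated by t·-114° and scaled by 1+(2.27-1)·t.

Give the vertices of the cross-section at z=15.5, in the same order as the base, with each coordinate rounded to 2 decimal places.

Cross-section at z=15.5: (10.70,9.63) (-10.11,1.55) (-7.44,-5.73) (2.68,-7.28) (10.33,2.52)

t = z/height = 15.5/19 = 0.815789
s = 1 + (scale-1)·z/height = 1 + (2.27-1)·15.5/19 = 2.036053
θ = twist·z/height = -114°·15.5/19 = -93.0000° = -1.623156 rad
cos θ = -0.052336, sin θ = -0.998630 (intermediates below are computed at full precision and shown rounded to 5 d.p.)
v1: (-5,5) → rotate → (5.25483,4.73147) → ×s → (10.69911,9.63352) → (10.70,9.63)
v2: (-0.5,-5) → rotate → (-4.96698,0.76099) → ×s → (-10.11303,1.54942) → (-10.11,1.55)
v3: (3,-3.5) → rotate → (-3.65221,-2.81271) → ×s → (-7.43609,-5.72683) → (-7.44,-5.73)
v4: (3.5,1.5) → rotate → (1.31477,-3.57371) → ×s → (2.67694,-7.27626) → (2.68,-7.28)
v5: (-1.5,5) → rotate → (5.07165,1.23626) → ×s → (10.32615,2.51710) → (10.33,2.52)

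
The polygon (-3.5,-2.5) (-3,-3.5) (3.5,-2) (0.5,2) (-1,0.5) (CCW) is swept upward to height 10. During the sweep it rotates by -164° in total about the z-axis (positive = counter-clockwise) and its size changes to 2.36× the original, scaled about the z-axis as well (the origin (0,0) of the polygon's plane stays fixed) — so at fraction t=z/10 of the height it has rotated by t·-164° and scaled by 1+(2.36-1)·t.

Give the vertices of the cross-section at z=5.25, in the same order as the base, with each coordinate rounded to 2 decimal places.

t = z/height = 5.25/10 = 0.525
s = 1 + (scale-1)·z/height = 1 + (2.36-1)·5.25/10 = 1.714000
θ = twist·z/height = -164°·5.25/10 = -86.1000° = -1.502728 rad
cos θ = 0.068015, sin θ = -0.997684 (intermediates below are computed at full precision and shown rounded to 5 d.p.)
v1: (-3.5,-2.5) → rotate → (-2.73226,3.32186) → ×s → (-4.68310,5.69366) → (-4.68,5.69)
v2: (-3,-3.5) → rotate → (-3.69594,2.75500) → ×s → (-6.33484,4.72207) → (-6.33,4.72)
v3: (3.5,-2) → rotate → (-1.75732,-3.62793) → ×s → (-3.01204,-6.21826) → (-3.01,-6.22)
v4: (0.5,2) → rotate → (2.02938,-0.36281) → ×s → (3.47835,-0.62186) → (3.48,-0.62)
v5: (-1,0.5) → rotate → (0.43083,1.03169) → ×s → (0.73844,1.76832) → (0.74,1.77)

Cross-section at z=5.25: (-4.68,5.69) (-6.33,4.72) (-3.01,-6.22) (3.48,-0.62) (0.74,1.77)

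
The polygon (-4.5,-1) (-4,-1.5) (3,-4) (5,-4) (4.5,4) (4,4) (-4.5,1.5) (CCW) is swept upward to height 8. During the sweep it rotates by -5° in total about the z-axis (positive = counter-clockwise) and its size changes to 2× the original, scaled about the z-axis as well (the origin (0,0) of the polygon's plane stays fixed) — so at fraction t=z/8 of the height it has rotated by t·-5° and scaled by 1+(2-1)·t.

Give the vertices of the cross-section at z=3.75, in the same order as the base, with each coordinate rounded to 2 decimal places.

t = z/height = 3.75/8 = 0.46875
s = 1 + (scale-1)·z/height = 1 + (2-1)·3.75/8 = 1.468750
θ = twist·z/height = -5°·3.75/8 = -2.3438° = -0.040906 rad
cos θ = 0.999163, sin θ = -0.040895 (intermediates below are computed at full precision and shown rounded to 5 d.p.)
v1: (-4.5,-1) → rotate → (-4.53713,-0.81514) → ×s → (-6.66391,-1.19723) → (-6.66,-1.20)
v2: (-4,-1.5) → rotate → (-4.05800,-1.33517) → ×s → (-5.96018,-1.96103) → (-5.96,-1.96)
v3: (3,-4) → rotate → (2.83391,-4.11934) → ×s → (4.16231,-6.05028) → (4.16,-6.05)
v4: (5,-4) → rotate → (4.83224,-4.20113) → ×s → (7.09735,-6.17041) → (7.10,-6.17)
v5: (4.5,4) → rotate → (4.65981,3.81263) → ×s → (6.84410,5.59980) → (6.84,5.60)
v6: (4,4) → rotate → (4.16023,3.83307) → ×s → (6.11034,5.62983) → (6.11,5.63)
v7: (-4.5,1.5) → rotate → (-4.43489,1.68277) → ×s → (-6.51375,2.47157) → (-6.51,2.47)

Cross-section at z=3.75: (-6.66,-1.20) (-5.96,-1.96) (4.16,-6.05) (7.10,-6.17) (6.84,5.60) (6.11,5.63) (-6.51,2.47)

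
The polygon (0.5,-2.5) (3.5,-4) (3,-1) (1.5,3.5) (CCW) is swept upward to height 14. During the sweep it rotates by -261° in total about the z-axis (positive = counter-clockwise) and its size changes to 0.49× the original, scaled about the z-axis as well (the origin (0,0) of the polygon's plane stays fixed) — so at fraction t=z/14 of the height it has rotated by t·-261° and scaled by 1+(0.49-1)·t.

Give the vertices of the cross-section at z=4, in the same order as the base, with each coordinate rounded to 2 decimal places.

Cross-section at z=4: (-1.95,-0.98) (-2.50,-3.79) (-0.14,-2.70) (3.22,-0.44)

t = z/height = 4/14 = 0.285714
s = 1 + (scale-1)·z/height = 1 + (0.49-1)·4/14 = 0.854286
θ = twist·z/height = -261°·4/14 = -74.5714° = -1.301517 rad
cos θ = 0.266037, sin θ = -0.963963 (intermediates below are computed at full precision and shown rounded to 5 d.p.)
v1: (0.5,-2.5) → rotate → (-2.27689,-1.14707) → ×s → (-1.94511,-0.97993) → (-1.95,-0.98)
v2: (3.5,-4) → rotate → (-2.92472,-4.43802) → ×s → (-2.49855,-3.79133) → (-2.50,-3.79)
v3: (3,-1) → rotate → (-0.16585,-3.15793) → ×s → (-0.14169,-2.69777) → (-0.14,-2.70)
v4: (1.5,3.5) → rotate → (3.77293,-0.51482) → ×s → (3.22316,-0.43980) → (3.22,-0.44)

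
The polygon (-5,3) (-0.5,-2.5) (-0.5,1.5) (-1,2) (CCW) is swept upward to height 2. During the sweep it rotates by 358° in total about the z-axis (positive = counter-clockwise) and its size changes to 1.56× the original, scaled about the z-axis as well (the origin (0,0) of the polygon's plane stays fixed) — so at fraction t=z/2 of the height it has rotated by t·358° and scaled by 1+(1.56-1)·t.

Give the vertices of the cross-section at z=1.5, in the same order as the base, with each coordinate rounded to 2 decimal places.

t = z/height = 1.5/2 = 0.75
s = 1 + (scale-1)·z/height = 1 + (1.56-1)·1.5/2 = 1.420000
θ = twist·z/height = 358°·1.5/2 = 268.5000° = 4.686209 rad
cos θ = -0.026177, sin θ = -0.999657 (intermediates below are computed at full precision and shown rounded to 5 d.p.)
v1: (-5,3) → rotate → (3.12986,4.91976) → ×s → (4.44440,6.98605) → (4.44,6.99)
v2: (-0.5,-2.5) → rotate → (-2.48605,0.56527) → ×s → (-3.53020,0.80268) → (-3.53,0.80)
v3: (-0.5,1.5) → rotate → (1.51257,0.46056) → ×s → (2.14786,0.65400) → (2.15,0.65)
v4: (-1,2) → rotate → (2.02549,0.94730) → ×s → (2.87620,1.34517) → (2.88,1.35)

Cross-section at z=1.5: (4.44,6.99) (-3.53,0.80) (2.15,0.65) (2.88,1.35)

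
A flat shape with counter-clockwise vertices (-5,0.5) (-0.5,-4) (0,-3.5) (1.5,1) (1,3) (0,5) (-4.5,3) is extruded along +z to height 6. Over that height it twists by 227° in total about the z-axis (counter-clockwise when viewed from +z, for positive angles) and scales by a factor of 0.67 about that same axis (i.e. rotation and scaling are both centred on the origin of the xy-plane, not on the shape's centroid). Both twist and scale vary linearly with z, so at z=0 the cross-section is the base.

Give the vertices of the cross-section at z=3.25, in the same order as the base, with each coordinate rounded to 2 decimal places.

t = z/height = 3.25/6 = 0.541667
s = 1 + (scale-1)·z/height = 1 + (0.67-1)·3.25/6 = 0.821250
θ = twist·z/height = 227°·3.25/6 = 122.9583° = 2.146028 rad
cos θ = -0.544029, sin θ = 0.839066 (intermediates below are computed at full precision and shown rounded to 5 d.p.)
v1: (-5,0.5) → rotate → (2.30061,-4.46735) → ×s → (1.88938,-3.66881) → (1.89,-3.67)
v2: (-0.5,-4) → rotate → (3.62828,1.75658) → ×s → (2.97973,1.44259) → (2.98,1.44)
v3: (0,-3.5) → rotate → (2.93673,1.90410) → ×s → (2.41179,1.56374) → (2.41,1.56)
v4: (1.5,1) → rotate → (-1.65511,0.71457) → ×s → (-1.35926,0.58684) → (-1.36,0.59)
v5: (1,3) → rotate → (-3.06123,-0.79302) → ×s → (-2.51403,-0.65127) → (-2.51,-0.65)
v6: (0,5) → rotate → (-4.19533,-2.72014) → ×s → (-3.44542,-2.23392) → (-3.45,-2.23)
v7: (-4.5,3) → rotate → (-0.06907,-5.40789) → ×s → (-0.05672,-4.44123) → (-0.06,-4.44)

Cross-section at z=3.25: (1.89,-3.67) (2.98,1.44) (2.41,1.56) (-1.36,0.59) (-2.51,-0.65) (-3.45,-2.23) (-0.06,-4.44)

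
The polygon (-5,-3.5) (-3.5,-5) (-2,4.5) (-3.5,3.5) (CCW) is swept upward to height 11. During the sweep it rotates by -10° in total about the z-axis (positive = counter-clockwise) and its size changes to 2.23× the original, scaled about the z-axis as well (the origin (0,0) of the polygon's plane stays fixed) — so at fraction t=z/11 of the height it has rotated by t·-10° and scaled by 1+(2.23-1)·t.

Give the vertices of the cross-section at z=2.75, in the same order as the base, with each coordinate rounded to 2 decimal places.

t = z/height = 2.75/11 = 0.25
s = 1 + (scale-1)·z/height = 1 + (2.23-1)·2.75/11 = 1.307500
θ = twist·z/height = -10°·2.75/11 = -2.5000° = -0.043633 rad
cos θ = 0.999048, sin θ = -0.043619 (intermediates below are computed at full precision and shown rounded to 5 d.p.)
v1: (-5,-3.5) → rotate → (-5.14791,-3.27857) → ×s → (-6.73089,-4.28673) → (-6.73,-4.29)
v2: (-3.5,-5) → rotate → (-3.71477,-4.84257) → ×s → (-4.85706,-6.33166) → (-4.86,-6.33)
v3: (-2,4.5) → rotate → (-1.80181,4.58296) → ×s → (-2.35587,5.99221) → (-2.36,5.99)
v4: (-3.5,3.5) → rotate → (-3.34400,3.64934) → ×s → (-4.37228,4.77151) → (-4.37,4.77)

Cross-section at z=2.75: (-6.73,-4.29) (-4.86,-6.33) (-2.36,5.99) (-4.37,4.77)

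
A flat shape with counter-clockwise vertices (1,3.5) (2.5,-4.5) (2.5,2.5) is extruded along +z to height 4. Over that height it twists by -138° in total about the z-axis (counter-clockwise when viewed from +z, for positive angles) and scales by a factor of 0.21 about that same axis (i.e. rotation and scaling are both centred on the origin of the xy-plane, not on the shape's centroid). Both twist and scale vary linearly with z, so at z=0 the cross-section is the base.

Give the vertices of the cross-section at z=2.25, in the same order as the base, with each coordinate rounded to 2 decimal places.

t = z/height = 2.25/4 = 0.5625
s = 1 + (scale-1)·z/height = 1 + (0.21-1)·2.25/4 = 0.555625
θ = twist·z/height = -138°·2.25/4 = -77.6250° = -1.354812 rad
cos θ = 0.214309, sin θ = -0.976766 (intermediates below are computed at full precision and shown rounded to 5 d.p.)
v1: (1,3.5) → rotate → (3.63299,-0.22668) → ×s → (2.01858,-0.12595) → (2.02,-0.13)
v2: (2.5,-4.5) → rotate → (-3.85967,-3.40631) → ×s → (-2.14453,-1.89263) → (-2.14,-1.89)
v3: (2.5,2.5) → rotate → (2.97769,-1.90614) → ×s → (1.65448,-1.05910) → (1.65,-1.06)

Cross-section at z=2.25: (2.02,-0.13) (-2.14,-1.89) (1.65,-1.06)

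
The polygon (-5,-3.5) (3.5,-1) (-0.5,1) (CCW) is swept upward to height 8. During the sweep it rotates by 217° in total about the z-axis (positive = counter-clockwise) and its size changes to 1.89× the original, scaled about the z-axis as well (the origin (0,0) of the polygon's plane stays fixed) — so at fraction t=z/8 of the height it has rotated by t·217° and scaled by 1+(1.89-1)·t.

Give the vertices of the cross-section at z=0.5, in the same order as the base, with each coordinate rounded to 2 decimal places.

Cross-section at z=0.5: (-4.26,-4.83) (3.84,-0.16) (-0.76,0.90)

t = z/height = 0.5/8 = 0.0625
s = 1 + (scale-1)·z/height = 1 + (1.89-1)·0.5/8 = 1.055625
θ = twist·z/height = 217°·0.5/8 = 13.5625° = 0.236710 rad
cos θ = 0.972115, sin θ = 0.234506 (intermediates below are computed at full precision and shown rounded to 5 d.p.)
v1: (-5,-3.5) → rotate → (-4.03980,-4.57493) → ×s → (-4.26452,-4.82941) → (-4.26,-4.83)
v2: (3.5,-1) → rotate → (3.63691,-0.15134) → ×s → (3.83921,-0.15976) → (3.84,-0.16)
v3: (-0.5,1) → rotate → (-0.72056,0.85486) → ×s → (-0.76064,0.90241) → (-0.76,0.90)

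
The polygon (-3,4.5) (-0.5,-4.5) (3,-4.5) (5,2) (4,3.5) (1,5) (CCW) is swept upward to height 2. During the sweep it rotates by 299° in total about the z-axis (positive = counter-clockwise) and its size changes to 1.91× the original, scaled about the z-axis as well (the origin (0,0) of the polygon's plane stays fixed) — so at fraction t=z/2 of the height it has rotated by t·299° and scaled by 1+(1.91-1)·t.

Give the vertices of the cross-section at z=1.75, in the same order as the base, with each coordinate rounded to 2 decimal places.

t = z/height = 1.75/2 = 0.875
s = 1 + (scale-1)·z/height = 1 + (1.91-1)·1.75/2 = 1.796250
θ = twist·z/height = 299°·1.75/2 = 261.6250° = 4.566218 rad
cos θ = -0.145651, sin θ = -0.989336 (intermediates below are computed at full precision and shown rounded to 5 d.p.)
v1: (-3,4.5) → rotate → (4.88897,2.31258) → ×s → (8.78181,4.15397) → (8.78,4.15)
v2: (-0.5,-4.5) → rotate → (-4.37919,1.15010) → ×s → (-7.86611,2.06587) → (-7.87,2.07)
v3: (3,-4.5) → rotate → (-4.88897,-2.31258) → ×s → (-8.78181,-4.15397) → (-8.78,-4.15)
v4: (5,2) → rotate → (1.25042,-5.23798) → ×s → (2.24606,-9.40873) → (2.25,-9.41)
v5: (4,3.5) → rotate → (2.88007,-4.46712) → ×s → (5.17333,-8.02407) → (5.17,-8.02)
v6: (1,5) → rotate → (4.80103,-1.71759) → ×s → (8.62385,-3.08523) → (8.62,-3.09)

Cross-section at z=1.75: (8.78,4.15) (-7.87,2.07) (-8.78,-4.15) (2.25,-9.41) (5.17,-8.02) (8.62,-3.09)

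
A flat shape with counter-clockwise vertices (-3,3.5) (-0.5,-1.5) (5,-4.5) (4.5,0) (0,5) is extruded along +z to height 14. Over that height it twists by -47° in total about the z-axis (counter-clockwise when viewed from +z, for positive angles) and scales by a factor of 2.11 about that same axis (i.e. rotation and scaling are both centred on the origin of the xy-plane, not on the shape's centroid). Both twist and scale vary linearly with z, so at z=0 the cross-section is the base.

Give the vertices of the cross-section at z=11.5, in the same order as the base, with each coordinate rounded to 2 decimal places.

Cross-section at z=11.5: (-0.31,8.81) (-2.54,-1.64) (2.10,-12.69) (6.72,-5.37) (5.96,7.47)

t = z/height = 11.5/14 = 0.821429
s = 1 + (scale-1)·z/height = 1 + (2.11-1)·11.5/14 = 1.911786
θ = twist·z/height = -47°·11.5/14 = -38.6071° = -0.673822 rad
cos θ = 0.781443, sin θ = -0.623977 (intermediates below are computed at full precision and shown rounded to 5 d.p.)
v1: (-3,3.5) → rotate → (-0.16041,4.60698) → ×s → (-0.30667,8.80756) → (-0.31,8.81)
v2: (-0.5,-1.5) → rotate → (-1.32669,-0.86018) → ×s → (-2.53634,-1.64447) → (-2.54,-1.64)
v3: (5,-4.5) → rotate → (1.09932,-6.63638) → ×s → (2.10166,-12.68733) → (2.10,-12.69)
v4: (4.5,0) → rotate → (3.51649,-2.80790) → ×s → (6.72278,-5.36810) → (6.72,-5.37)
v5: (0,5) → rotate → (3.11989,3.90721) → ×s → (5.96455,7.46975) → (5.96,7.47)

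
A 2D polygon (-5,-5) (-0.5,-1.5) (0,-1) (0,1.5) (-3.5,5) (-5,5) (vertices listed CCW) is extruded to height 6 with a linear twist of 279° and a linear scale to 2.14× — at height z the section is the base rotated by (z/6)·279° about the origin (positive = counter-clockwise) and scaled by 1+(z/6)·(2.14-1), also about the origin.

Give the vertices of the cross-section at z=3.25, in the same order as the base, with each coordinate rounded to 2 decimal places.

Cross-section at z=3.25: (10.99,3.18) (1.88,1.73) (0.78,1.42) (-1.17,-2.12) (1.05,-9.82) (3.18,-10.99)

t = z/height = 3.25/6 = 0.541667
s = 1 + (scale-1)·z/height = 1 + (2.14-1)·3.25/6 = 1.617500
θ = twist·z/height = 279°·3.25/6 = 151.1250° = 2.637629 rad
cos θ = -0.875675, sin θ = 0.482900 (intermediates below are computed at full precision and shown rounded to 5 d.p.)
v1: (-5,-5) → rotate → (6.79288,1.96387) → ×s → (10.98748,3.17657) → (10.99,3.18)
v2: (-0.5,-1.5) → rotate → (1.16219,1.07206) → ×s → (1.87984,1.73406) → (1.88,1.73)
v3: (0,-1) → rotate → (0.48290,0.87568) → ×s → (0.78109,1.41640) → (0.78,1.42)
v4: (0,1.5) → rotate → (-0.72435,-1.31351) → ×s → (-1.17164,-2.12461) → (-1.17,-2.12)
v5: (-3.5,5) → rotate → (0.65036,-6.06853) → ×s → (1.05196,-9.81584) → (1.05,-9.82)
v6: (-5,5) → rotate → (1.96387,-6.79288) → ×s → (3.17657,-10.98748) → (3.18,-10.99)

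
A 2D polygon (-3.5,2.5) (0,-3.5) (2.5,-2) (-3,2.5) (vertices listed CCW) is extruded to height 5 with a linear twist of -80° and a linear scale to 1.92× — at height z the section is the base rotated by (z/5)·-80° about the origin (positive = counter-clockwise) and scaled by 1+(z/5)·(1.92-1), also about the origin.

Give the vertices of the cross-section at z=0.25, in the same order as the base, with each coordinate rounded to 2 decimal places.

Cross-section at z=0.25: (-3.47,2.86) (-0.26,-3.65) (2.46,-2.27) (-2.95,2.83)

t = z/height = 0.25/5 = 0.05
s = 1 + (scale-1)·z/height = 1 + (1.92-1)·0.25/5 = 1.046000
θ = twist·z/height = -80°·0.25/5 = -4.0000° = -0.069813 rad
cos θ = 0.997564, sin θ = -0.069756 (intermediates below are computed at full precision and shown rounded to 5 d.p.)
v1: (-3.5,2.5) → rotate → (-3.31708,2.73806) → ×s → (-3.46967,2.86401) → (-3.47,2.86)
v2: (0,-3.5) → rotate → (-0.24415,-3.49147) → ×s → (-0.25538,-3.65208) → (-0.26,-3.65)
v3: (2.5,-2) → rotate → (2.35440,-2.16952) → ×s → (2.46270,-2.26932) → (2.46,-2.27)
v4: (-3,2.5) → rotate → (-2.81830,2.70318) → ×s → (-2.94794,2.82753) → (-2.95,2.83)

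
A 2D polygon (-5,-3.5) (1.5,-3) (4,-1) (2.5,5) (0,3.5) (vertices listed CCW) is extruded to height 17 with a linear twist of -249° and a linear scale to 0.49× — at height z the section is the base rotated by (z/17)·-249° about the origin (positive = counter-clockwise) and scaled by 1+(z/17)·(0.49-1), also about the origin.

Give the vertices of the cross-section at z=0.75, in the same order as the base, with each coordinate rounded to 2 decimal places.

Cross-section at z=0.75: (-5.45,-2.43) (0.88,-3.16) (3.65,-1.70) (3.33,4.33) (0.65,3.36)

t = z/height = 0.75/17 = 0.0441176
s = 1 + (scale-1)·z/height = 1 + (0.49-1)·0.75/17 = 0.977500
θ = twist·z/height = -249°·0.75/17 = -10.9853° = -0.191730 rad
cos θ = 0.981676, sin θ = -0.190557 (intermediates below are computed at full precision and shown rounded to 5 d.p.)
v1: (-5,-3.5) → rotate → (-5.57533,-2.48308) → ×s → (-5.44989,-2.42721) → (-5.45,-2.43)
v2: (1.5,-3) → rotate → (0.90084,-3.23086) → ×s → (0.88057,-3.15817) → (0.88,-3.16)
v3: (4,-1) → rotate → (3.73615,-1.74390) → ×s → (3.65208,-1.70467) → (3.65,-1.70)
v4: (2.5,5) → rotate → (3.40698,4.43199) → ×s → (3.33032,4.33227) → (3.33,4.33)
v5: (0,3.5) → rotate → (0.66695,3.43587) → ×s → (0.65194,3.35856) → (0.65,3.36)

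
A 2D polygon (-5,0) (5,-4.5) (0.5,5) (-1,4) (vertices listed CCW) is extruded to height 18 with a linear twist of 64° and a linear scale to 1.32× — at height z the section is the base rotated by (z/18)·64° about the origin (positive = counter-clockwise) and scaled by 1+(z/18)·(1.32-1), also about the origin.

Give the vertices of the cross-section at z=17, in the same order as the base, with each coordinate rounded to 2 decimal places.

t = z/height = 17/18 = 0.944444
s = 1 + (scale-1)·z/height = 1 + (1.32-1)·17/18 = 1.302222
θ = twist·z/height = 64°·17/18 = 60.4444° = 1.054955 rad
cos θ = 0.493267, sin θ = 0.869878 (intermediates below are computed at full precision and shown rounded to 5 d.p.)
v1: (-5,0) → rotate → (-2.46634,-4.34939) → ×s → (-3.21172,-5.66387) → (-3.21,-5.66)
v2: (5,-4.5) → rotate → (6.38079,2.12969) → ×s → (8.30920,2.77333) → (8.31,2.77)
v3: (0.5,5) → rotate → (-4.10276,2.90128) → ×s → (-5.34270,3.77810) → (-5.34,3.78)
v4: (-1,4) → rotate → (-3.97278,1.10319) → ×s → (-5.17344,1.43660) → (-5.17,1.44)

Cross-section at z=17: (-3.21,-5.66) (8.31,2.77) (-5.34,3.78) (-5.17,1.44)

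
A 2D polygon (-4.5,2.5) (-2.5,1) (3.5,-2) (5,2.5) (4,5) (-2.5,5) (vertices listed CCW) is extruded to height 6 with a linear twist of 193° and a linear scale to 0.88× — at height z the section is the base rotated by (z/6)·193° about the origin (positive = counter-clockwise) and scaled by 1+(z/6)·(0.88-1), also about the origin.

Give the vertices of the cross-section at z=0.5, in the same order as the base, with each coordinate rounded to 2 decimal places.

t = z/height = 0.5/6 = 0.0833333
s = 1 + (scale-1)·z/height = 1 + (0.88-1)·0.5/6 = 0.990000
θ = twist·z/height = 193°·0.5/6 = 16.0833° = 0.280707 rad
cos θ = 0.960860, sin θ = 0.277035 (intermediates below are computed at full precision and shown rounded to 5 d.p.)
v1: (-4.5,2.5) → rotate → (-5.01646,1.15549) → ×s → (-4.96629,1.14394) → (-4.97,1.14)
v2: (-2.5,1) → rotate → (-2.67918,0.26827) → ×s → (-2.65239,0.26559) → (-2.65,0.27)
v3: (3.5,-2) → rotate → (3.91708,-0.95210) → ×s → (3.87791,-0.94258) → (3.88,-0.94)
v4: (5,2.5) → rotate → (4.11171,3.78733) → ×s → (4.07059,3.74945) → (4.07,3.75)
v5: (4,5) → rotate → (2.45826,5.91244) → ×s → (2.43368,5.85332) → (2.43,5.85)
v6: (-2.5,5) → rotate → (-3.78733,4.11171) → ×s → (-3.74945,4.07059) → (-3.75,4.07)

Cross-section at z=0.5: (-4.97,1.14) (-2.65,0.27) (3.88,-0.94) (4.07,3.75) (2.43,5.85) (-3.75,4.07)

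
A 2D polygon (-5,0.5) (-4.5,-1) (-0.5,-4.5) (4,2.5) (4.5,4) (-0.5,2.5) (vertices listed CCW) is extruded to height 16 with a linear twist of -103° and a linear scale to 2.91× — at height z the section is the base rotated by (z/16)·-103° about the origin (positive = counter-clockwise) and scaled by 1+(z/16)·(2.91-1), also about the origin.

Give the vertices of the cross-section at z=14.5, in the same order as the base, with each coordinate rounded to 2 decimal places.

Cross-section at z=14.5: (2.16,13.55) (-2.01,12.43) (-12.19,2.08) (6.18,-11.30) (10.19,-12.91) (6.90,0.96)

t = z/height = 14.5/16 = 0.90625
s = 1 + (scale-1)·z/height = 1 + (2.91-1)·14.5/16 = 2.730938
θ = twist·z/height = -103°·14.5/16 = -93.3438° = -1.629156 rad
cos θ = -0.058326, sin θ = -0.998298 (intermediates below are computed at full precision and shown rounded to 5 d.p.)
v1: (-5,0.5) → rotate → (0.79078,4.96232) → ×s → (2.15957,13.55180) → (2.16,13.55)
v2: (-4.5,-1) → rotate → (-0.73583,4.55067) → ×s → (-2.00950,12.42758) → (-2.01,12.43)
v3: (-0.5,-4.5) → rotate → (-4.46318,0.76162) → ×s → (-12.18865,2.07993) → (-12.19,2.08)
v4: (4,2.5) → rotate → (2.26244,-4.13901) → ×s → (6.17858,-11.30337) → (6.18,-11.30)
v5: (4.5,4) → rotate → (3.73072,-4.72564) → ×s → (10.18837,-12.90544) → (10.19,-12.91)
v6: (-0.5,2.5) → rotate → (2.52491,0.35333) → ×s → (6.89536,0.96493) → (6.90,0.96)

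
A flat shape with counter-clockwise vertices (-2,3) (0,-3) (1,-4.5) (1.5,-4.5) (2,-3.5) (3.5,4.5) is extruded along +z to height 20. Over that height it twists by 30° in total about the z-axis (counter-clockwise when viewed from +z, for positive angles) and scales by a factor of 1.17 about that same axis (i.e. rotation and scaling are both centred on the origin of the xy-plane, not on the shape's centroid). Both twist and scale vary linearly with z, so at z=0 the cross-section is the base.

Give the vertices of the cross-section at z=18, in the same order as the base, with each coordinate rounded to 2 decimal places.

Cross-section at z=18: (-3.63,2.04) (1.57,-3.08) (3.38,-4.10) (3.90,-3.84) (3.89,-2.55) (1.24,6.46)

t = z/height = 18/20 = 0.9
s = 1 + (scale-1)·z/height = 1 + (1.17-1)·18/20 = 1.153000
θ = twist·z/height = 30°·18/20 = 27.0000° = 0.471239 rad
cos θ = 0.891007, sin θ = 0.453990 (intermediates below are computed at full precision and shown rounded to 5 d.p.)
v1: (-2,3) → rotate → (-3.14398,1.76504) → ×s → (-3.62501,2.03509) → (-3.63,2.04)
v2: (0,-3) → rotate → (1.36197,-2.67302) → ×s → (1.57035,-3.08199) → (1.57,-3.08)
v3: (1,-4.5) → rotate → (2.93396,-3.55554) → ×s → (3.38286,-4.09954) → (3.38,-4.10)
v4: (1.5,-4.5) → rotate → (3.37947,-3.32854) → ×s → (3.89653,-3.83781) → (3.90,-3.84)
v5: (2,-3.5) → rotate → (3.37098,-2.21054) → ×s → (3.88674,-2.54875) → (3.89,-2.55)
v6: (3.5,4.5) → rotate → (1.07557,5.59850) → ×s → (1.24013,6.45507) → (1.24,6.46)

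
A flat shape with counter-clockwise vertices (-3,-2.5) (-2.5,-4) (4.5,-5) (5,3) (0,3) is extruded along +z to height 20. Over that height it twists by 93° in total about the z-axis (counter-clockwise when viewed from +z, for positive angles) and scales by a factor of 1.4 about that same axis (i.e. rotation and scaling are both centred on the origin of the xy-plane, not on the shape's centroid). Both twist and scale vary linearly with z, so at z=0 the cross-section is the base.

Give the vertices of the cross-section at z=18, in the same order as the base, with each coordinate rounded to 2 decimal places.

t = z/height = 18/20 = 0.9
s = 1 + (scale-1)·z/height = 1 + (1.4-1)·18/20 = 1.360000
θ = twist·z/height = 93°·18/20 = 83.7000° = 1.460841 rad
cos θ = 0.109734, sin θ = 0.993961 (intermediates below are computed at full precision and shown rounded to 5 d.p.)
v1: (-3,-2.5) → rotate → (2.15570,-3.25622) → ×s → (2.93175,-4.42846) → (2.93,-4.43)
v2: (-2.5,-4) → rotate → (3.70151,-2.92384) → ×s → (5.03405,-3.97642) → (5.03,-3.98)
v3: (4.5,-5) → rotate → (5.46361,3.92415) → ×s → (7.43051,5.33685) → (7.43,5.34)
v4: (5,3) → rotate → (-2.43321,5.29901) → ×s → (-3.30917,7.20665) → (-3.31,7.21)
v5: (0,3) → rotate → (-2.98188,0.32920) → ×s → (-4.05536,0.44772) → (-4.06,0.45)

Cross-section at z=18: (2.93,-4.43) (5.03,-3.98) (7.43,5.34) (-3.31,7.21) (-4.06,0.45)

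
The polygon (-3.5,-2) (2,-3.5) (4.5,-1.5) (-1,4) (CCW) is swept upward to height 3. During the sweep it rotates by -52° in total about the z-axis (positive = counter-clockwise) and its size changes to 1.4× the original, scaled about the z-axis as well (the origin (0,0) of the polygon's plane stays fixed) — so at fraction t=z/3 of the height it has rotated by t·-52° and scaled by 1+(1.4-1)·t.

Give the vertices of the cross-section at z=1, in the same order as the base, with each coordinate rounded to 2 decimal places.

t = z/height = 1/3 = 0.333333
s = 1 + (scale-1)·z/height = 1 + (1.4-1)·1/3 = 1.133333
θ = twist·z/height = -52°·1/3 = -17.3333° = -0.302524 rad
cos θ = 0.954588, sin θ = -0.297930 (intermediates below are computed at full precision and shown rounded to 5 d.p.)
v1: (-3.5,-2) → rotate → (-3.93692,-0.86642) → ×s → (-4.46184,-0.98194) → (-4.46,-0.98)
v2: (2,-3.5) → rotate → (0.86642,-3.93692) → ×s → (0.98194,-4.46184) → (0.98,-4.46)
v3: (4.5,-1.5) → rotate → (3.84875,-2.77257) → ×s → (4.36192,-3.14224) → (4.36,-3.14)
v4: (-1,4) → rotate → (0.23713,4.11628) → ×s → (0.26875,4.66512) → (0.27,4.67)

Cross-section at z=1: (-4.46,-0.98) (0.98,-4.46) (4.36,-3.14) (0.27,4.67)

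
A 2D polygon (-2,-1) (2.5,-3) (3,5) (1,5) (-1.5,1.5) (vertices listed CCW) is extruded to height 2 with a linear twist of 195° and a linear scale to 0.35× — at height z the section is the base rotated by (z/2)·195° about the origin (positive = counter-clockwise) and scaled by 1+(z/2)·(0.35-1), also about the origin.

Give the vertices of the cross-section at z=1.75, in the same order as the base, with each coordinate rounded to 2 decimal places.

t = z/height = 1.75/2 = 0.875
s = 1 + (scale-1)·z/height = 1 + (0.35-1)·1.75/2 = 0.431250
θ = twist·z/height = 195°·1.75/2 = 170.6250° = 2.977968 rad
cos θ = -0.986643, sin θ = 0.162895 (intermediates below are computed at full precision and shown rounded to 5 d.p.)
v1: (-2,-1) → rotate → (2.13618,0.66085) → ×s → (0.92123,0.28499) → (0.92,0.28)
v2: (2.5,-3) → rotate → (-1.97792,3.36717) → ×s → (-0.85298,1.45209) → (-0.85,1.45)
v3: (3,5) → rotate → (-3.77441,-4.44453) → ×s → (-1.62771,-1.91670) → (-1.63,-1.92)
v4: (1,5) → rotate → (-1.80112,-4.77032) → ×s → (-0.77673,-2.05720) → (-0.78,-2.06)
v5: (-1.5,1.5) → rotate → (1.23562,-1.72431) → ×s → (0.53286,-0.74361) → (0.53,-0.74)

Cross-section at z=1.75: (0.92,0.28) (-0.85,1.45) (-1.63,-1.92) (-0.78,-2.06) (0.53,-0.74)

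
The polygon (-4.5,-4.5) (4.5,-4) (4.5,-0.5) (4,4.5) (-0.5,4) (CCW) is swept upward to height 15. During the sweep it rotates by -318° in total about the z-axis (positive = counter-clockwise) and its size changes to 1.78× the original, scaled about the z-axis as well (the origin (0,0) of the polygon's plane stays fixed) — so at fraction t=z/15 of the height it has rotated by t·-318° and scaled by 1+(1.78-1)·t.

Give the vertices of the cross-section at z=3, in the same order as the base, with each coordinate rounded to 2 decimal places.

Cross-section at z=3: (-6.97,2.35) (-1.83,-6.72) (1.80,-4.92) (6.72,-1.83) (3.88,2.57)

t = z/height = 3/15 = 0.2
s = 1 + (scale-1)·z/height = 1 + (1.78-1)·3/15 = 1.156000
θ = twist·z/height = -318°·3/15 = -63.6000° = -1.110029 rad
cos θ = 0.444635, sin θ = -0.895712 (intermediates below are computed at full precision and shown rounded to 5 d.p.)
v1: (-4.5,-4.5) → rotate → (-6.03156,2.02984) → ×s → (-6.97248,2.34650) → (-6.97,2.35)
v2: (4.5,-4) → rotate → (-1.58199,-5.80924) → ×s → (-1.82878,-6.71549) → (-1.83,-6.72)
v3: (4.5,-0.5) → rotate → (1.55300,-4.25302) → ×s → (1.79527,-4.91649) → (1.80,-4.92)
v4: (4,4.5) → rotate → (5.80924,-1.58199) → ×s → (6.71549,-1.82878) → (6.72,-1.83)
v5: (-0.5,4) → rotate → (3.36053,2.22640) → ×s → (3.88477,2.57371) → (3.88,2.57)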